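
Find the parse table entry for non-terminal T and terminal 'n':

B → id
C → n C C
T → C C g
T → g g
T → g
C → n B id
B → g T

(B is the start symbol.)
T → C C g

To find M[T, 'n'], we find productions for T where 'n' is in the predict set (PREDICT(N → α) = (FIRST(α) \ {ε}) ∪ (FOLLOW(N) if α ⇒* ε)).

Relevant sets:
  FIRST(C) = { 'n' }

T → C C g: PREDICT = { 'n' }
  'n' is in predict set, so this production goes in M[T, 'n']
T → g g: PREDICT = { 'g' }
T → g: PREDICT = { 'g' }

M[T, 'n'] = T → C C g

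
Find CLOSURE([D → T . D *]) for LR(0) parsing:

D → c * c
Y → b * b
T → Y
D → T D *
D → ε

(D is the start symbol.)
To compute CLOSURE, for each item [A → α.Bβ] where B is a non-terminal, add [B → .γ] for all productions B → γ; repeat for the newly added items until nothing changes.

Start with: [D → T . D *]
  [D → T . D *] has the dot before D: add [D → . c * c], [D → . T D *], [D → .]
  [D → . T D *] has the dot before T: add [T → . Y]
  [T → . Y] has the dot before Y: add [Y → . b * b]
No further items can be added.

CLOSURE = { [D → . T D *], [D → . c * c], [D → .], [D → T . D *], [T → . Y], [Y → . b * b] }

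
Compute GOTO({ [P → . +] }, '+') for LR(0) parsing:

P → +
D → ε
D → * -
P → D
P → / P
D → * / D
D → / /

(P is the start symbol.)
GOTO(I, '+') = CLOSURE({ [A → αX.β] : [A → α.Xβ] ∈ I, X = '+' })

Items with dot before '+', with the dot advanced:
  [P → . +] → [P → + .]
Closure adds nothing (no advanced item has the dot before a non-terminal).

GOTO = { [P → + .] }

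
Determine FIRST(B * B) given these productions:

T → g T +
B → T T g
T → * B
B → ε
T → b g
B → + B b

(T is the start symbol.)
{ '*', '+', 'b', 'g' }

FIRST sets of the non-terminals involved (from the grammar, by fixed-point iteration):
  FIRST(B) = { '*', '+', 'b', 'g', ε }

To compute FIRST(B * B), process the symbols left to right:
Symbol B is a non-terminal. Add FIRST(B) \ {ε} = { '*', '+', 'b', 'g' }
B is nullable (ε ∈ FIRST(B)), continue to the next symbol.
Symbol * is a terminal. Add '*' and stop.
FIRST(B * B) = { '*', '+', 'b', 'g' }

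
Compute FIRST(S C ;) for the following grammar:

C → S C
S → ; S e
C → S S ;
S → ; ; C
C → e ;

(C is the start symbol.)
FIRST sets of the non-terminals involved (from the grammar, by fixed-point iteration):
  FIRST(S) = { ';' }

To compute FIRST(S C ;), process the symbols left to right:
Symbol S is a non-terminal. Add FIRST(S) \ {ε} = { ';' }
S is not nullable (ε ∉ FIRST(S)), so stop here.
FIRST(S C ;) = { ';' }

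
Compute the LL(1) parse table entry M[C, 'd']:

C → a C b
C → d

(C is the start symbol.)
C → d

To find M[C, 'd'], we find productions for C where 'd' is in the predict set (PREDICT(N → α) = (FIRST(α) \ {ε}) ∪ (FOLLOW(N) if α ⇒* ε)).

C → a C b: PREDICT = { 'a' }
C → d: PREDICT = { 'd' }
  'd' is in predict set, so this production goes in M[C, 'd']

M[C, 'd'] = C → d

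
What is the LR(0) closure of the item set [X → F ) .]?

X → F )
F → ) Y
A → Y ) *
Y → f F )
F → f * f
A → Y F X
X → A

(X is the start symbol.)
Start with: [X → F ) .]
The dot is at the end, so nothing is added.

CLOSURE = { [X → F ) .] }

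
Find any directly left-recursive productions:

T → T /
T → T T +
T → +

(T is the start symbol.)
T → T /: LEFT RECURSIVE (starts with T)
T → T T +: LEFT RECURSIVE (starts with T)
T → +: starts with '+'

The grammar has direct left recursion on: T.

Answer: Yes, T is left-recursive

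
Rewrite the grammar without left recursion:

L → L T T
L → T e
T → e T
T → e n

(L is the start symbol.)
L is directly left-recursive. The standard transformation for
  A → A α₁ | ... | A α_m | β₁ | ... | β_n
is
  A  → β₁ A' | ... | β_n A'
  A' → α₁ A' | ... | α_m A' | ε

L → T e becomes L → T e L'
L → L T T becomes L' → T T L'
Add L' → ε

Productions for other non-terminals are unchanged:
  T → e T
  T → e n

Resulting grammar:
L → T e L'
L' → T T L'
L' → ε
T → e T
T → e n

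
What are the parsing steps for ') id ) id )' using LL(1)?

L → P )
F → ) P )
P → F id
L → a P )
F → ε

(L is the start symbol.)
Stack is shown with the top on the left.

Stack          Input          Action
------------------------------------
L $            ) id ) id ) $  output L → P )
P ) $          ) id ) id ) $  output P → F id
F id ) $       ) id ) id ) $  output F → ) P )
) P ) id ) $   ) id ) id ) $  match ')'
P ) id ) $     id ) id ) $    output P → F id
F id ) id ) $  id ) id ) $    output F → ε
id ) id ) $    id ) id ) $    match 'id'
) id ) $       ) id ) $       match ')'
id ) $         id ) $         match 'id'
) $            ) $            match ')'
$              $              accept

The string is accepted.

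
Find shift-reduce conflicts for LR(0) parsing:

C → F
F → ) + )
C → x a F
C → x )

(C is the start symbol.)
Augment with C' → C and build the canonical LR(0) collection (I0 = CLOSURE({[C' → . C]}), then GOTO on every symbol after a dot until no new states appear). It has 10 states:
  I0: { [C → . F], [C → . x )], [C → . x a F], [C' → . C], [F → . ) + )] }  — shift
  I1: { [F → ) . + )] }  — shift
  I2: { [C' → C .] }  — accept
  I3: { [C → F .] }  — reduce
  I4: { [C → x . )], [C → x . a F] }  — shift
  I5: { [C → x ) .] }  — reduce
  I6: { [C → x a . F], [F → . ) + )] }  — shift
  I7: { [C → x a F .] }  — reduce
  I8: { [F → ) + . )] }  — shift
  I9: { [F → ) + ) .] }  — reduce

No state contains both a complete item and a shift item.

Answer: No shift-reduce conflicts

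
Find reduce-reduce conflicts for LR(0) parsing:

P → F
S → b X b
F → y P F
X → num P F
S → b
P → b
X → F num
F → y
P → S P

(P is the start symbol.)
Yes — I4: [P → b .] vs [S → b .]

Augment with P' → P and build the canonical LR(0) collection (I0 = CLOSURE({[P' → . P]}), then GOTO on every symbol after a dot until no new states appear). It has 16 states:
  I0: { [F → . y P F], [F → . y], [P → . F], [P → . S P], [P → . b], [P' → . P], [S → . b X b], [S → . b] }  — shift
  I1: { [P → F .] }  — reduce
  I2: { [P' → P .] }  — accept
  I3: { [F → . y P F], [F → . y], [P → . F], [P → . S P], [P → . b], [P → S . P], [S → . b X b], [S → . b] }  — shift
  I4: { [F → . y P F], [F → . y], [P → b .], [S → b . X b], [S → b .], [X → . F num], [X → . num P F] }  — shift, 2 reduces
  I5: { [F → . y P F], [F → . y], [F → y . P F], [F → y .], [P → . F], [P → . S P], [P → . b], [S → . b X b], [S → . b] }  — shift, reduce
  I6: { [F → . y P F], [F → . y], [F → y P . F] }  — shift
  I7: { [F → y P F .] }  — reduce
  I8: { [X → F . num] }  — shift
  I9: { [S → b X . b] }  — shift
  I10: { [F → . y P F], [F → . y], [P → . F], [P → . S P], [P → . b], [S → . b X b], [S → . b], [X → num . P F] }  — shift
  I11: { [F → . y P F], [F → . y], [X → num P . F] }  — shift
  I12: { [X → num P F .] }  — reduce
  I13: { [S → b X b .] }  — reduce
  I14: { [X → F num .] }  — reduce
  I15: { [P → S P .] }  — reduce

I4 contains complete items [P → b .], [S → b .] — reduce-reduce conflict.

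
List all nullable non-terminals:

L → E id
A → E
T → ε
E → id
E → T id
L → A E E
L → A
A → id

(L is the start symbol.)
{ 'T' }

A non-terminal is nullable if it can derive ε (the empty string): either it has an ε-production, or it has a production whose right-hand side consists entirely of nullable non-terminals.

ε-productions: T → ε
So T is immediately nullable.
No further non-terminal can be added: every production for the remaining non-terminals contains a terminal or a non-nullable non-terminal.
Nullable = { 'T' }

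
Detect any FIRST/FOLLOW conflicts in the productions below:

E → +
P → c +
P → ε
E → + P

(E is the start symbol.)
A FIRST/FOLLOW conflict occurs when a non-terminal N has a nullable alternative N → β (β ⇒* ε) and another alternative N → α with FIRST(α) ∩ FOLLOW(N) ≠ ∅: on such a lookahead the parser cannot decide between expanding α and letting N vanish via β.

Nullable non-terminals: P.

P: nullable alternative(s) P → ε; FOLLOW(P) = { $ }
  P → c +: FIRST \ {ε} = { 'c' } — disjoint from FOLLOW(P)
  P → ε: FIRST \ {ε} = { } — this is the only nullable alternative, skip

E has no nullable alternative, so no FIRST/FOLLOW check is needed there.

No FIRST/FOLLOW conflicts found.

Answer: No FIRST/FOLLOW conflicts.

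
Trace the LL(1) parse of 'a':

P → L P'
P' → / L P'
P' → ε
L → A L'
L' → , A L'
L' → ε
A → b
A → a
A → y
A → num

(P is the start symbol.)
LL(1) parsing maintains a stack (initially the start symbol over $) and the input. At each step: if the stack top is a terminal, match it against the current input token; if it is a non-terminal N, replace it with the RHS of M[N, lookahead] (the unique production whose predict set contains the lookahead).

Stack is shown with the top on the left.

Stack      Input  Action
------------------------
P $        a $    output P → L P'
L P' $     a $    output L → A L'
A L' P' $  a $    output A → a
a L' P' $  a $    match 'a'
L' P' $    $      output L' → ε
P' $       $      output P' → ε
$          $      accept

The string is accepted.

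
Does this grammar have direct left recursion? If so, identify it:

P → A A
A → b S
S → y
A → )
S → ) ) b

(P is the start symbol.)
P → A A: starts with A
A → b S: starts with b
S → y: starts with y
A → ): starts with ')'
S → ) ) b: starts with ')'

No direct left recursion found.

Answer: No direct left recursion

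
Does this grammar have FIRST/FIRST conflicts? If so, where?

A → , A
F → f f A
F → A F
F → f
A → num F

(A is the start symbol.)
A FIRST/FIRST conflict occurs when two productions N → α and N → β for the same non-terminal have FIRST(α) ∩ FIRST(β) ≠ ∅ (with ε ∈ FIRST of a nullable right-hand side, so two nullable alternatives also conflict).

FIRST sets of the non-terminals at (or reachable through a nullable prefix from) the front of some alternative:
  FIRST(A) = { ',', 'num' }

Productions for A:
  A → , A: FIRST = { ',' }
  A → num F: FIRST = { 'num' }
Productions for F:
  F → f f A: FIRST = { 'f' }
  F → A F: FIRST = { ',', 'num' }
  F → f: FIRST = { 'f' }

Conflict for F: F → f f A and F → f
  Overlap: { 'f' }

Answer: Yes. F → f f A / F → f on { 'f' }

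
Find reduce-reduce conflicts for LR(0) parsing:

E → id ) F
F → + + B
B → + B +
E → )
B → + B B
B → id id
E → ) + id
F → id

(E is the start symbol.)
A reduce-reduce conflict occurs when an LR(0) state has two complete items [A → α .] and [B → β .] — both call for a reduction, and with no lookahead the parser cannot choose between them.

Augment with E' → E and build the canonical LR(0) collection (I0 = CLOSURE({[E' → . E]}), then GOTO on every symbol after a dot until no new states appear). It has 18 states:
  I0: { [E → . ) + id], [E → . )], [E → . id ) F], [E' → . E] }  — shift
  I1: { [E → ) . + id], [E → ) .] }  — shift, reduce
  I2: { [E' → E .] }  — accept
  I3: { [E → id . ) F] }  — shift
  I4: { [E → id ) . F], [F → . + + B], [F → . id] }  — shift
  I5: { [F → + . + B] }  — shift
  I6: { [E → id ) F .] }  — reduce
  I7: { [F → id .] }  — reduce
  I8: { [B → . + B +], [B → . + B B], [B → . id id], [F → + + . B] }  — shift
  I9: { [B → + . B +], [B → + . B B], [B → . + B +], [B → . + B B], [B → . id id] }  — shift
  I10: { [F → + + B .] }  — reduce
  I11: { [B → id . id] }  — shift
  I12: { [B → id id .] }  — reduce
  I13: { [B → + B . +], [B → + B . B], [B → . + B +], [B → . + B B], [B → . id id] }  — shift
  I14: { [B → + . B +], [B → + . B B], [B → + B + .], [B → . + B +], [B → . + B B], [B → . id id] }  — shift, reduce
  I15: { [B → + B B .] }  — reduce
  I16: { [E → ) + . id] }  — shift
  I17: { [E → ) + id .] }  — reduce

No state contains more than one complete item.

Answer: No reduce-reduce conflicts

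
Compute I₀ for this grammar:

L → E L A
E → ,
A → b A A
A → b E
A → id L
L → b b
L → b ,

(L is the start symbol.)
First, augment the grammar with L' → L
I₀ = CLOSURE({ [L' → . L] }):
  [L' → . L] has the dot before L: add [L → . E L A], [L → . b b], [L → . b ,]
  [L → . E L A] has the dot before E: add [E → . ,]
No further items can be added.

I₀ = { [E → . ,], [L → . E L A], [L → . b ,], [L → . b b], [L' → . L] }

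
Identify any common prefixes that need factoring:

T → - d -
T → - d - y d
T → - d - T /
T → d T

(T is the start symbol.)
Yes, T has productions with common prefix '- d -'

Left-factoring is needed when two productions for the same non-terminal
share a common prefix on the right-hand side.

Productions for T:
  T → - d -
  T → - d - y d
  T → - d - T /
  T → d T

Found common prefix '- d -' in productions for T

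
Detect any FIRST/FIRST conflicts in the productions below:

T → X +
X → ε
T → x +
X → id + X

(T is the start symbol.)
FIRST sets of the non-terminals at (or reachable through a nullable prefix from) the front of some alternative:
  FIRST(X) = { 'id', ε }

Productions for T:
  T → X +: FIRST = { '+', 'id' }
  T → x +: FIRST = { 'x' }
Productions for X:
  X → ε: FIRST = { ε }
  X → id + X: FIRST = { 'id' }

All alternatives of each non-terminal have pairwise disjoint FIRST sets.

Answer: No FIRST/FIRST conflicts.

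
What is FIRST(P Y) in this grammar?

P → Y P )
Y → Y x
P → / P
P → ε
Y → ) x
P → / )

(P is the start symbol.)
FIRST sets of the non-terminals involved (from the grammar, by fixed-point iteration):
  FIRST(P) = { ')', '/', ε }
  FIRST(Y) = { ')' }

To compute FIRST(P Y), process the symbols left to right:
Symbol P is a non-terminal. Add FIRST(P) \ {ε} = { ')', '/' }
P is nullable (ε ∈ FIRST(P)), continue to the next symbol.
Symbol Y is a non-terminal. Add FIRST(Y) \ {ε} = { ')' }
Y is not nullable (ε ∉ FIRST(Y)), so stop here.
FIRST(P Y) = { ')', '/' }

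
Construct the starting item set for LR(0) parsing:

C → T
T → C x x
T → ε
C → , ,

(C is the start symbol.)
{ [C → . , ,], [C → . T], [C' → . C], [T → . C x x], [T → .] }

First, augment the grammar with C' → C
I₀ = CLOSURE({ [C' → . C] }):
  [C' → . C] has the dot before C: add [C → . T], [C → . , ,]
  [C → . T] has the dot before T: add [T → . C x x], [T → .]
No further items can be added.

I₀ = { [C → . , ,], [C → . T], [C' → . C], [T → . C x x], [T → .] }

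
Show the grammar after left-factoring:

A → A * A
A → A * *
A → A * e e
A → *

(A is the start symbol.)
A → A * A'
A' → A
A' → *
A' → e e
A → *

Left-factoring transforms A → αβ₁ | αβ₂ into A → αA' and A' → β₁ | β₂
(α is the longest common prefix among the alternatives). Repeat until
no nonterminal has two alternatives with a common prefix.

Round 1: A has alternatives sharing prefix 'A *'. Introduce A': A → A * A'
  Add: A' → A
  Add: A' → *
  Add: A' → e e

No remaining common prefixes — done.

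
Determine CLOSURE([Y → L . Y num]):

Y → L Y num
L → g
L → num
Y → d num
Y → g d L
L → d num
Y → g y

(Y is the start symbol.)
{ [L → . d num], [L → . g], [L → . num], [Y → . L Y num], [Y → . d num], [Y → . g d L], [Y → . g y], [Y → L . Y num] }

To compute CLOSURE, for each item [A → α.Bβ] where B is a non-terminal, add [B → .γ] for all productions B → γ; repeat for the newly added items until nothing changes.

Start with: [Y → L . Y num]
  [Y → L . Y num] has the dot before Y: add [Y → . L Y num], [Y → . d num], [Y → . g d L], [Y → . g y]
  [Y → . L Y num] has the dot before L: add [L → . g], [L → . num], [L → . d num]
No further items can be added.

CLOSURE = { [L → . d num], [L → . g], [L → . num], [Y → . L Y num], [Y → . d num], [Y → . g d L], [Y → . g y], [Y → L . Y num] }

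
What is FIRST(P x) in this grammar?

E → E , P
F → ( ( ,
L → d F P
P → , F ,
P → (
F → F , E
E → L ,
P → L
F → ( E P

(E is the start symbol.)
FIRST sets of the non-terminals involved (from the grammar, by fixed-point iteration):
  FIRST(P) = { '(', ',', 'd' }

To compute FIRST(P x), process the symbols left to right:
Symbol P is a non-terminal. Add FIRST(P) \ {ε} = { '(', ',', 'd' }
P is not nullable (ε ∉ FIRST(P)), so stop here.
FIRST(P x) = { '(', ',', 'd' }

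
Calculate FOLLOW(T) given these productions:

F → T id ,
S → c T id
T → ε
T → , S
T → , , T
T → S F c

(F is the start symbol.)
{ 'id' }

In F → T id ,: T is followed by id ',', add FIRST(id ',') \ {ε} = { 'id' }
In S → c T id: T is followed by id, add FIRST(id) \ {ε} = { 'id' }
In T → , , T: T is at the end; this adds FOLLOW(T) to itself — nothing new

Taking the union: FOLLOW(T) = { 'id' }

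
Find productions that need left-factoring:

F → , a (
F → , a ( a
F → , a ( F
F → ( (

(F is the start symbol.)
Yes, F has productions with common prefix ', a ('

Left-factoring is needed when two productions for the same non-terminal
share a common prefix on the right-hand side.

Productions for F:
  F → , a (
  F → , a ( a
  F → , a ( F
  F → ( (

Found common prefix ', a (' in productions for F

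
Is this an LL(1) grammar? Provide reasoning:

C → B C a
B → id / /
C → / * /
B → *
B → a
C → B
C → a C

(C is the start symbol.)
A grammar is LL(1) if for each non-terminal N with multiple productions, the predict sets of those productions are pairwise disjoint, where PREDICT(N → α) = (FIRST(α) \ {ε}) ∪ (FOLLOW(N) if α ⇒* ε).

Relevant sets:
  FIRST(B) = { '*', 'a', 'id' }

For C:
  PREDICT(C → B C a) = { '*', 'a', 'id' }
  PREDICT(C → '/' '*' '/') = { '/' }
  PREDICT(C → B) = { '*', 'a', 'id' }
  PREDICT(C → a C) = { 'a' }
For B:
  PREDICT(B → id '/' '/') = { 'id' }
  PREDICT(B → '*') = { '*' }
  PREDICT(B → a) = { 'a' }

Conflict found: Predict set conflict for C: { '*', 'a', 'id' }
The grammar is NOT LL(1).

Answer: No. Predict set conflict for C: { '*', 'a', 'id' }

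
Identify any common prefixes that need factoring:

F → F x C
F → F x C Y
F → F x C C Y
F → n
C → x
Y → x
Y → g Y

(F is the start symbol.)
Left-factoring is needed when two productions for the same non-terminal
share a common prefix on the right-hand side.

Productions for F:
  F → F x C
  F → F x C Y
  F → F x C C Y
  F → n
Productions for Y:
  Y → x
  Y → g Y

Found common prefix 'F x C' in productions for F

Answer: Yes, F has productions with common prefix 'F x C'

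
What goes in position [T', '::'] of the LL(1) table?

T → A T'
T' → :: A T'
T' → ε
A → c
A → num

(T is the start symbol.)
To find M[T', '::'], we find productions for T' where '::' is in the predict set (PREDICT(N → α) = (FIRST(α) \ {ε}) ∪ (FOLLOW(N) if α ⇒* ε)).

Relevant sets:
  FOLLOW(T') = { $ }

T' → :: A T': PREDICT = { '::' }
  '::' is in predict set, so this production goes in M[T', '::']
T' → ε: PREDICT = { $ }

M[T', '::'] = T' → :: A T'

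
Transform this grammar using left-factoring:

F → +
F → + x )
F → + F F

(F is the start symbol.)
F → + F'
F' → ε
F' → x )
F' → F F

Left-factoring transforms A → αβ₁ | αβ₂ into A → αA' and A' → β₁ | β₂
(α is the longest common prefix among the alternatives). Repeat until
no nonterminal has two alternatives with a common prefix.

Round 1: F has alternatives sharing prefix '+'. Introduce F': F → + F'
  Add: F' → ε
  Add: F' → x )
  Add: F' → F F

No remaining common prefixes — done.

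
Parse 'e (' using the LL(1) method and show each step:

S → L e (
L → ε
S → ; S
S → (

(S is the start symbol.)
LL(1) parsing maintains a stack (initially the start symbol over $) and the input. At each step: if the stack top is a terminal, match it against the current input token; if it is a non-terminal N, replace it with the RHS of M[N, lookahead] (the unique production whose predict set contains the lookahead).

Stack is shown with the top on the left.

Stack    Input  Action
----------------------
S $      e ( $  output S → L e (
L e ( $  e ( $  output L → ε
e ( $    e ( $  match 'e'
( $      ( $    match '('
$        $      accept

The string is accepted.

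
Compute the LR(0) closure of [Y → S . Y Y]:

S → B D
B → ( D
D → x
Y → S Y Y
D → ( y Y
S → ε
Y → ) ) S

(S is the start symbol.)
To compute CLOSURE, for each item [A → α.Bβ] where B is a non-terminal, add [B → .γ] for all productions B → γ; repeat for the newly added items until nothing changes.

Start with: [Y → S . Y Y]
  [Y → S . Y Y] has the dot before Y: add [Y → . S Y Y], [Y → . ) ) S]
  [Y → . S Y Y] has the dot before S: add [S → . B D], [S → .]
  [S → . B D] has the dot before B: add [B → . ( D]
No further items can be added.

CLOSURE = { [B → . ( D], [S → . B D], [S → .], [Y → . ) ) S], [Y → . S Y Y], [Y → S . Y Y] }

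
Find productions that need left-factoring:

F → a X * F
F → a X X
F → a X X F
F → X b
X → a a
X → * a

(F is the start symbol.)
Yes, F has productions with common prefix 'a X'

Left-factoring is needed when two productions for the same non-terminal
share a common prefix on the right-hand side.

Productions for F:
  F → a X * F
  F → a X X
  F → a X X F
  F → X b
Productions for X:
  X → a a
  X → * a

Found common prefix 'a X' in productions for F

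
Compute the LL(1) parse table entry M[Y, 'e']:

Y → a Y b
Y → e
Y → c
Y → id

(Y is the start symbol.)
To find M[Y, 'e'], we find productions for Y where 'e' is in the predict set (PREDICT(N → α) = (FIRST(α) \ {ε}) ∪ (FOLLOW(N) if α ⇒* ε)).

Y → a Y b: PREDICT = { 'a' }
Y → e: PREDICT = { 'e' }
  'e' is in predict set, so this production goes in M[Y, 'e']
Y → c: PREDICT = { 'c' }
Y → id: PREDICT = { 'id' }

M[Y, 'e'] = Y → e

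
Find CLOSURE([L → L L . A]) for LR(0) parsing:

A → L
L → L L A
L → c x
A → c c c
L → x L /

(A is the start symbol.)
{ [A → . L], [A → . c c c], [L → . L L A], [L → . c x], [L → . x L /], [L → L L . A] }

To compute CLOSURE, for each item [A → α.Bβ] where B is a non-terminal, add [B → .γ] for all productions B → γ; repeat for the newly added items until nothing changes.

Start with: [L → L L . A]
  [L → L L . A] has the dot before A: add [A → . L], [A → . c c c]
  [A → . L] has the dot before L: add [L → . L L A], [L → . c x], [L → . x L /]
No further items can be added.

CLOSURE = { [A → . L], [A → . c c c], [L → . L L A], [L → . c x], [L → . x L /], [L → L L . A] }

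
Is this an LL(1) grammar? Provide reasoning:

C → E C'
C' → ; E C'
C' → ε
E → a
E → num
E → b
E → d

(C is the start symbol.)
Yes, the grammar is LL(1).

A grammar is LL(1) if for each non-terminal N with multiple productions, the predict sets of those productions are pairwise disjoint, where PREDICT(N → α) = (FIRST(α) \ {ε}) ∪ (FOLLOW(N) if α ⇒* ε).

Relevant sets:
  FOLLOW(C') = { $ }

For C':
  PREDICT(C' → ';' E C') = { ';' }
  PREDICT(C' → ε) = { $ }
For E:
  PREDICT(E → a) = { 'a' }
  PREDICT(E → num) = { 'num' }
  PREDICT(E → b) = { 'b' }
  PREDICT(E → d) = { 'd' }
C has a single production, so nothing to check there.

All predict sets are disjoint. The grammar IS LL(1).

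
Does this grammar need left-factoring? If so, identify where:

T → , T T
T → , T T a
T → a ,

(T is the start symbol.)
Yes, T has productions with common prefix ', T T'

Left-factoring is needed when two productions for the same non-terminal
share a common prefix on the right-hand side.

Productions for T:
  T → , T T
  T → , T T a
  T → a ,

Found common prefix ', T T' in productions for T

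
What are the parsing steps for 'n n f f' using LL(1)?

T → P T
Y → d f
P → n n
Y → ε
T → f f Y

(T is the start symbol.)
Stack is shown with the top on the left.

Stack    Input      Action
--------------------------
T $      n n f f $  output T → P T
P T $    n n f f $  output P → n n
n n T $  n n f f $  match 'n'
n T $    n f f $    match 'n'
T $      f f $      output T → f f Y
f f Y $  f f $      match 'f'
f Y $    f $        match 'f'
Y $      $          output Y → ε
$        $          accept

The string is accepted.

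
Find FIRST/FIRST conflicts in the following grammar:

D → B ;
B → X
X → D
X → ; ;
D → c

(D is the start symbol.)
FIRST sets of the non-terminals at (or reachable through a nullable prefix from) the front of some alternative:
  FIRST(B) = { ';', 'c' }
  FIRST(D) = { ';', 'c' }

Productions for D:
  D → B ;: FIRST = { ';', 'c' }
  D → c: FIRST = { 'c' }
Productions for X:
  X → D: FIRST = { ';', 'c' }
  X → ; ;: FIRST = { ';' }
B has only one production, so no FIRST/FIRST conflict is possible there.

Conflict for D: D → B ; and D → c
  Overlap: { 'c' }
Conflict for X: X → D and X → ; ;
  Overlap: { ';' }

Answer: Yes. D → B ';' / D → c on { 'c' }; X → D / X → ';' ';' on { ';' }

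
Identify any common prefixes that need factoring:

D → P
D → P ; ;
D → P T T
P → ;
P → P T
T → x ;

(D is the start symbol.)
Left-factoring is needed when two productions for the same non-terminal
share a common prefix on the right-hand side.

Productions for D:
  D → P
  D → P ; ;
  D → P T T
Productions for P:
  P → ;
  P → P T

Found common prefix 'P' in productions for D

Answer: Yes, D has productions with common prefix 'P'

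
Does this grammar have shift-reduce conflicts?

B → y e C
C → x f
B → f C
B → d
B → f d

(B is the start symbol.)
No shift-reduce conflicts

A shift-reduce conflict occurs when an LR(0) state has both:
  - a complete (reduce) item [A → α .] (dot at the end), and
  - a shift item [B → β . c γ] (dot before a terminal).

Augment with B' → B and build the canonical LR(0) collection (I0 = CLOSURE({[B' → . B]}), then GOTO on every symbol after a dot until no new states appear). It has 11 states:
  I0: { [B → . d], [B → . f C], [B → . f d], [B → . y e C], [B' → . B] }  — shift
  I1: { [B' → B .] }  — accept
  I2: { [B → d .] }  — reduce
  I3: { [B → f . C], [B → f . d], [C → . x f] }  — shift
  I4: { [B → y . e C] }  — shift
  I5: { [B → y e . C], [C → . x f] }  — shift
  I6: { [B → y e C .] }  — reduce
  I7: { [C → x . f] }  — shift
  I8: { [C → x f .] }  — reduce
  I9: { [B → f C .] }  — reduce
  I10: { [B → f d .] }  — reduce

No state contains both a complete item and a shift item.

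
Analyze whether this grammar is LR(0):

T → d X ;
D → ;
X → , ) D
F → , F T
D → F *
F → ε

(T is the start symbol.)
No. Shift-reduce conflict between [F → .] and [D → . ;]

A grammar is LR(0) if no state in the canonical LR(0) collection has:
  - both a shift item (dot before a terminal) and a complete item (shift-reduce conflict), or
  - two or more complete items (reduce-reduce conflict; the accept item [T' → T .] counts as a complete item here).

Augment with T' → T and build the canonical LR(0) collection (I0 = CLOSURE({[T' → . T]}), then GOTO on every symbol after a dot until no new states appear). It has 14 states:
  I0: { [T → . d X ;], [T' → . T] }  — shift
  I1: { [T' → T .] }  — accept
  I2: { [T → d . X ;], [X → . , ) D] }  — shift
  I3: { [X → , . ) D] }  — shift
  I4: { [T → d X . ;] }  — shift
  I5: { [T → d X ; .] }  — reduce
  I6: { [D → . ;], [D → . F *], [F → . , F T], [F → .], [X → , ) . D] }  — shift, reduce
  I7: { [F → , . F T], [F → . , F T], [F → .] }  — shift, reduce
  I8: { [D → ; .] }  — reduce
  I9: { [X → , ) D .] }  — reduce
  I10: { [D → F . *] }  — shift
  I11: { [D → F * .] }  — reduce
  I12: { [F → , F . T], [T → . d X ;] }  — shift
  I13: { [F → , F T .] }  — reduce

Conflict in state I6:
  Shift-reduce conflict between [F → .] and [D → . ;]
So the grammar is NOT LR(0).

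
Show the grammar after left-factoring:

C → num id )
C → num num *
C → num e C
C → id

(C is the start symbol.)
C → num C'
C' → id )
C' → num *
C' → e C
C → id

Left-factoring transforms A → αβ₁ | αβ₂ into A → αA' and A' → β₁ | β₂
(α is the longest common prefix among the alternatives). Repeat until
no nonterminal has two alternatives with a common prefix.

Round 1: C has alternatives sharing prefix 'num'. Introduce C': C → num C'
  Add: C' → id )
  Add: C' → num *
  Add: C' → e C

No remaining common prefixes — done.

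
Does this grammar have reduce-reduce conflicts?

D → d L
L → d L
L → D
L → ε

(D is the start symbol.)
Yes — I6: [D → d L .] vs [L → d L .]

A reduce-reduce conflict occurs when an LR(0) state has two complete items [A → α .] and [B → β .] — both call for a reduction, and with no lookahead the parser cannot choose between them.

Augment with D' → D and build the canonical LR(0) collection (I0 = CLOSURE({[D' → . D]}), then GOTO on every symbol after a dot until no new states appear). It has 7 states:
  I0: { [D → . d L], [D' → . D] }  — shift
  I1: { [D' → D .] }  — accept
  I2: { [D → . d L], [D → d . L], [L → . D], [L → . d L], [L → .] }  — shift, reduce
  I3: { [L → D .] }  — reduce
  I4: { [D → d L .] }  — reduce
  I5: { [D → . d L], [D → d . L], [L → . D], [L → . d L], [L → .], [L → d . L] }  — shift, reduce
  I6: { [D → d L .], [L → d L .] }  — 2 reduces

I6 contains complete items [D → d L .], [L → d L .] — reduce-reduce conflict.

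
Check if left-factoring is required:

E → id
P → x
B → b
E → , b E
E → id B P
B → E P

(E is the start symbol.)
Left-factoring is needed when two productions for the same non-terminal
share a common prefix on the right-hand side.

Productions for E:
  E → id
  E → , b E
  E → id B P
Productions for B:
  B → b
  B → E P

Found common prefix 'id' in productions for E

Answer: Yes, E has productions with common prefix 'id'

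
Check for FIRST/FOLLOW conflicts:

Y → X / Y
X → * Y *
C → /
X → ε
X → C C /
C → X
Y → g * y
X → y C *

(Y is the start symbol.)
A FIRST/FOLLOW conflict occurs when a non-terminal N has a nullable alternative N → β (β ⇒* ε) and another alternative N → α with FIRST(α) ∩ FOLLOW(N) ≠ ∅: on such a lookahead the parser cannot decide between expanding α and letting N vanish via β.

Nullable non-terminals: C, X.
FIRST sets used below: FIRST(X) = { '*', '/', 'y', ε }, FIRST(C) = { '*', '/', 'y', ε }

C: nullable alternative(s) C → X; FOLLOW(C) = { '*', '/', 'y' }
  C → /: FIRST \ {ε} = { '/' } — overlaps FOLLOW(C) on { '/' }: CONFLICT
  C → X: FIRST \ {ε} = { '*', '/', 'y' } — this is the only nullable alternative, skip

X: nullable alternative(s) X → ε; FOLLOW(X) = { '*', '/', 'y' }
  X → * Y *: FIRST \ {ε} = { '*' } — overlaps FOLLOW(X) on { '*' }: CONFLICT
  X → ε: FIRST \ {ε} = { } — this is the only nullable alternative, skip
  X → C C /: FIRST \ {ε} = { '*', '/', 'y' } — overlaps FOLLOW(X) on { '*', '/', 'y' }: CONFLICT
  X → y C *: FIRST \ {ε} = { 'y' } — overlaps FOLLOW(X) on { 'y' }: CONFLICT

Y has no nullable alternative, so no FIRST/FOLLOW check is needed there.

So the grammar has 4 FIRST/FOLLOW conflicts (marked CONFLICT above).

Answer: Yes. X → '*' Y '*' with FOLLOW(X) on { '*' }; X → C C '/' with FOLLOW(X) on { '*', '/', 'y' }; X → y C '*' with FOLLOW(X) on { 'y' }; C → '/' with FOLLOW(C) on { '/' }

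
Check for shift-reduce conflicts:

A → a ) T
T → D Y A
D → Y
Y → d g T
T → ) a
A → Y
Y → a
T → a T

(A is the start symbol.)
Yes — I3: [Y → a .] vs [A → a . ) T]; I10: [Y → a .] vs [T → . ) a]

Augment with A' → A and build the canonical LR(0) collection (I0 = CLOSURE({[A' → . A]}), then GOTO on every symbol after a dot until no new states appear). It has 18 states:
  I0: { [A → . Y], [A → . a ) T], [A' → . A], [Y → . a], [Y → . d g T] }  — shift
  I1: { [A' → A .] }  — accept
  I2: { [A → Y .] }  — reduce
  I3: { [A → a . ) T], [Y → a .] }  — shift, reduce
  I4: { [Y → d . g T] }  — shift
  I5: { [D → . Y], [T → . ) a], [T → . D Y A], [T → . a T], [Y → . a], [Y → . d g T], [Y → d g . T] }  — shift
  I6: { [T → ) . a] }  — shift
  I7: { [T → D . Y A], [Y → . a], [Y → . d g T] }  — shift
  I8: { [Y → d g T .] }  — reduce
  I9: { [D → Y .] }  — reduce
  I10: { [D → . Y], [T → . ) a], [T → . D Y A], [T → . a T], [T → a . T], [Y → . a], [Y → . d g T], [Y → a .] }  — shift, reduce
  I11: { [T → a T .] }  — reduce
  I12: { [A → . Y], [A → . a ) T], [T → D Y . A], [Y → . a], [Y → . d g T] }  — shift
  I13: { [Y → a .] }  — reduce
  I14: { [T → D Y A .] }  — reduce
  I15: { [T → ) a .] }  — reduce
  I16: { [A → a ) . T], [D → . Y], [T → . ) a], [T → . D Y A], [T → . a T], [Y → . a], [Y → . d g T] }  — shift
  I17: { [A → a ) T .] }  — reduce

I3 contains reduce item [Y → a .] and shift item [A → a . ) T] — shift-reduce conflict.
I10 contains reduce item [Y → a .] and shift items [T → . ) a], [T → . a T], [Y → . a], [Y → . d g T] — shift-reduce conflict.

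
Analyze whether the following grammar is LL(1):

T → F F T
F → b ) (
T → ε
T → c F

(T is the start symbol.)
Yes, the grammar is LL(1).

A grammar is LL(1) if for each non-terminal N with multiple productions, the predict sets of those productions are pairwise disjoint, where PREDICT(N → α) = (FIRST(α) \ {ε}) ∪ (FOLLOW(N) if α ⇒* ε).

Relevant sets:
  FIRST(F) = { 'b' }
  FOLLOW(T) = { $ }

For T:
  PREDICT(T → F F T) = { 'b' }
  PREDICT(T → ε) = { $ }
  PREDICT(T → c F) = { 'c' }
F has a single production, so nothing to check there.

All predict sets are disjoint. The grammar IS LL(1).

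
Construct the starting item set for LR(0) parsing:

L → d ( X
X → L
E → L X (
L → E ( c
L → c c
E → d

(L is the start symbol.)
First, augment the grammar with L' → L
I₀ = CLOSURE({ [L' → . L] }):
  [L' → . L] has the dot before L: add [L → . d ( X], [L → . E ( c], [L → . c c]
  [L → . E ( c] has the dot before E: add [E → . L X (], [E → . d]
No further items can be added.

I₀ = { [E → . L X (], [E → . d], [L → . E ( c], [L → . c c], [L → . d ( X], [L' → . L] }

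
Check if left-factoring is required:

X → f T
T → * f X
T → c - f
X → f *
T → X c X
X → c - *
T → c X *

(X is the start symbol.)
Left-factoring is needed when two productions for the same non-terminal
share a common prefix on the right-hand side.

Productions for X:
  X → f T
  X → f *
  X → c - *
Productions for T:
  T → * f X
  T → c - f
  T → X c X
  T → c X *

Found common prefix 'f' in productions for X
Found common prefix 'c' in productions for T

Answer: Yes, X has productions with common prefix 'f'; T has productions with common prefix 'c'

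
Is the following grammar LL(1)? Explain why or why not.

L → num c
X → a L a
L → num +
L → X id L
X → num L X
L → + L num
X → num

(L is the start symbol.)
A grammar is LL(1) if for each non-terminal N with multiple productions, the predict sets of those productions are pairwise disjoint, where PREDICT(N → α) = (FIRST(α) \ {ε}) ∪ (FOLLOW(N) if α ⇒* ε).

Relevant sets:
  FIRST(X) = { 'a', 'num' }

For L:
  PREDICT(L → num c) = { 'num' }
  PREDICT(L → num '+') = { 'num' }
  PREDICT(L → X id L) = { 'a', 'num' }
  PREDICT(L → '+' L num) = { '+' }
For X:
  PREDICT(X → a L a) = { 'a' }
  PREDICT(X → num L X) = { 'num' }
  PREDICT(X → num) = { 'num' }

Conflict found: Predict set conflict for L: { 'num' }
The grammar is NOT LL(1).

Answer: No. Predict set conflict for L: { 'num' }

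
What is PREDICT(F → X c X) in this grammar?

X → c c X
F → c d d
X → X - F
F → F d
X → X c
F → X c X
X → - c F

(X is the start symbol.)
PREDICT(F → X c X) = (FIRST(RHS) \ {ε}) ∪ (FOLLOW(F) if ε ∈ FIRST(RHS), i.e. RHS ⇒* ε)
FIRST(X) = { '-', 'c' }
FIRST(X c X) = { '-', 'c' }
ε ∉ FIRST(X c X), so FOLLOW(F) is not added.
PREDICT(F → X c X) = { '-', 'c' }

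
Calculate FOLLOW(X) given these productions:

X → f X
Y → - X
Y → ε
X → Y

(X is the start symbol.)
{ $ }

To compute FOLLOW(X), find every occurrence of X on a right-hand side N → α X β: add FIRST(β) \ {ε}, and if β is empty or nullable also add FOLLOW(N). Iterate to a fixed point.

X is the start symbol, so $ ∈ FOLLOW(X).
In X → f X: X is at the end; this adds FOLLOW(X) to itself — nothing new
In Y → - X: X is at the end, add FOLLOW(Y)

The FOLLOW sets referred to above (computed the same way, to a fixed point):
  FOLLOW(Y) = { $ }

Taking the union: FOLLOW(X) = { $ }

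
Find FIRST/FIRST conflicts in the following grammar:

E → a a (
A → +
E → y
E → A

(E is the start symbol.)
FIRST sets of the non-terminals at (or reachable through a nullable prefix from) the front of some alternative:
  FIRST(A) = { '+' }

Productions for E:
  E → a a (: FIRST = { 'a' }
  E → y: FIRST = { 'y' }
  E → A: FIRST = { '+' }
A has only one production, so no FIRST/FIRST conflict is possible there.

All alternatives of each non-terminal have pairwise disjoint FIRST sets.

Answer: No FIRST/FIRST conflicts.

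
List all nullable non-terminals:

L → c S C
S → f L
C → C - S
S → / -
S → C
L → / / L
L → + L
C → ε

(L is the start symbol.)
{ 'C', 'S' }

A non-terminal is nullable if it can derive ε (the empty string): either it has an ε-production, or it has a production whose right-hand side consists entirely of nullable non-terminals.

ε-productions: C → ε
So C is immediately nullable.
S → C: every symbol on the right is nullable, so S is nullable too.
No further non-terminal can be added: every production for the remaining non-terminals contains a terminal or a non-nullable non-terminal.
Nullable = { 'C', 'S' }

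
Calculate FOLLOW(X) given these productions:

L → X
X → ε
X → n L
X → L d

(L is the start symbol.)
To compute FOLLOW(X), find every occurrence of X on a right-hand side N → α X β: add FIRST(β) \ {ε}, and if β is empty or nullable also add FOLLOW(N). Iterate to a fixed point.

In L → X: X is at the end, add FOLLOW(L)

The FOLLOW sets referred to above (computed the same way, to a fixed point):
  FOLLOW(L) = { $, 'd' }

Taking the union: FOLLOW(X) = { $, 'd' }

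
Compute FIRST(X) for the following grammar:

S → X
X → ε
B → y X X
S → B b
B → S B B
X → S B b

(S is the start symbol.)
{ 'y', ε }

To compute FIRST(X), examine every production with X on the left-hand side, reading each right-hand side left to right until a non-nullable symbol is reached.

FIRST sets of the other non-terminals involved (by the same procedure, iterated to a fixed point):
  FIRST(S) = { 'y', ε }
  FIRST(B) = { 'y' }

From X → ε:
  - ε-production, so ε ∈ FIRST(X)
From X → S B b:
  - S is a non-terminal: add FIRST(S) \ {ε} = { 'y' }
    S is nullable, so continue to the next symbol
  - B is a non-terminal: add FIRST(B) \ {ε} = { 'y' }
    B is not nullable, so stop

Collecting: FIRST(X) = { 'y', ε }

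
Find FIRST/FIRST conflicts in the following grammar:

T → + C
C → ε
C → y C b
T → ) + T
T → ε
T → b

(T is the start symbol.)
Productions for T:
  T → + C: FIRST = { '+' }
  T → ) + T: FIRST = { ')' }
  T → ε: FIRST = { ε }
  T → b: FIRST = { 'b' }
Productions for C:
  C → ε: FIRST = { ε }
  C → y C b: FIRST = { 'y' }

All alternatives of each non-terminal have pairwise disjoint FIRST sets.

Answer: No FIRST/FIRST conflicts.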